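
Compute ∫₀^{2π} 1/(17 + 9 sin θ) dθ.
sqrt(13)*pi/26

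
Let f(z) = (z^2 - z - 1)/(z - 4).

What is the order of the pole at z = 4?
Factor the denominator:
  z - 4 = (z - 4)

The numerator P(z) = z^2 - z - 1 has P(4) = 11 ≠ 0, so no factor of (z - 4) cancels.
Near z = 4 we can therefore write f(z) = g(z)/(z - 4) with g analytic at 4 and g(4) ≠ 0 (g is just the numerator).

Hence z = 4 is a pole of order 1.

Final answer: 1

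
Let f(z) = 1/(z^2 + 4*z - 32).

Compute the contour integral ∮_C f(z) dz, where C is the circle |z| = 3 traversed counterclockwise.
0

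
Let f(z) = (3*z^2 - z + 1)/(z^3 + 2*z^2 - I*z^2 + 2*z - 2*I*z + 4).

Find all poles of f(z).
The singularities of f are the zeros of the denominator. Factoring,
  z^3 + 2*z^2 - I*z^2 + 2*z - 2*I*z + 4 = (z + I)*(z - 2*I)*(z + 2)
so the candidates are z = -I, z = 2*I, z = -2.

Check the numerator P(z) = 3*z^2 - z + 1 at each one:
  P(-I) = -2 + I ≠ 0, so z = -I is a (simple) pole.
  P(2*I) = -11 - 2*I ≠ 0, so z = 2*I is a (simple) pole.
  P(-2) = 15 ≠ 0, so z = -2 is a (simple) pole.

Poles of f: {-2, -I, 2*I}

Final answer: {-2, -I, 2*I}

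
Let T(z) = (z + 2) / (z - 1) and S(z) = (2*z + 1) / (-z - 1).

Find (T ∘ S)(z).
(T ∘ S)(z) = T(S(z)) = ((1)*S(z) + (2))/((1)*S(z) + (-1)). Multiply numerator and denominator by -z - 1:
  numerator:   (1)*(2*z + 1) + (2)*(-z - 1) = -1
  denominator: (1)*(2*z + 1) + (-1)*(-z - 1) = 3*z + 2
(T ∘ S)(z) = -1/(3*z + 2)

Final answer: -1/(3*z + 2)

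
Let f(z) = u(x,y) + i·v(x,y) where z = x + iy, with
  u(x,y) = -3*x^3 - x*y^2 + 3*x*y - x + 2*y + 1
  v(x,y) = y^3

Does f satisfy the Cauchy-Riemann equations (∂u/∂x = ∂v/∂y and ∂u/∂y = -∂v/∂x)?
∂u/∂x = -9*x^2 - y^2 + 3*y - 1
∂v/∂y = 3*y^2
∂u/∂y = -2*x*y + 3*x + 2
∂v/∂x = 0
∂u/∂x ≠ ∂v/∂y and ∂u/∂y ≠ -∂v/∂x; the Cauchy-Riemann equations are not satisfied, so f is not analytic.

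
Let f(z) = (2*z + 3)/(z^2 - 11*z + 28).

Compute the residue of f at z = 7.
Write f(z) = P(z)/Q(z) with P(z) = 2*z + 3 and Q(z) = z^2 - 11*z + 28.
The denominator factors as Q(z) = (z - 7)*(z - 4), so z = 7 is a simple zero of Q and P is analytic there; z = 7 is therefore a simple pole and
  Res(f, z₀) = P(z₀)/Q'(z₀).

Q'(z) = 2*z - 11, so Q'(7) = 3.
P(7) = 17.

Res(f, 7) = (17)/(3) = 17/3

Final answer: 17/3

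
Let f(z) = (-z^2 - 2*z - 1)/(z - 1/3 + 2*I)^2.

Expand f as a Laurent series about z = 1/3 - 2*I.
Put w = z - (1/3 - 2*I), i.e. z = w + 1/3 - 2*I. The denominator is w^2, so it suffices to rewrite the numerator in powers of w.

P(z) = -z^2 - 2*z - 1
P(w + 1/3 - 2*I) = 20/9 + 16*I/3 + (-8/3 + 4*I)*w - w^2

Dividing each term by w^2:
  f = (20/9 + 16*I/3)/w^2 + (-8/3 + 4*I)/w - 1

Substituting back w = z - 1/3 + 2*I:
  f(z) = (20/9 + 16*I/3)/(z - 1/3 + 2*I)^2 + (-8/3 + 4*I)/(z - 1/3 + 2*I) - 1

The series is finite because the numerator is a polynomial; the negative powers form the principal part, and the coefficient of 1/(z - 1/3 + 2*I) gives Res(f, 1/3 - 2*I) = -8/3 + 4*I.

Final answer: (20/9 + 16*I/3)/(z - 1/3 + 2*I)^2 + (-8/3 + 4*I)/(z - 1/3 + 2*I) - 1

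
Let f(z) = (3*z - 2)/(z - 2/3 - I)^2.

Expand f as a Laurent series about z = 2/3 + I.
Put w = z - (2/3 + I), i.e. z = w + 2/3 + I. The denominator is w^2, so it suffices to rewrite the numerator in powers of w.

P(z) = 3*z - 2
P(w + 2/3 + I) = 3*I + 3*w

Dividing each term by w^2:
  f = 3*I/w^2 + 3/w

Substituting back w = z - 2/3 - I:
  f(z) = 3*I/(z - 2/3 - I)^2 + 3/(z - 2/3 - I)

The series is finite because the numerator is a polynomial; the negative powers form the principal part, and the coefficient of 1/(z - 2/3 - I) gives Res(f, 2/3 + I) = 3.

Final answer: 3*I/(z - 2/3 - I)^2 + 3/(z - 2/3 - I)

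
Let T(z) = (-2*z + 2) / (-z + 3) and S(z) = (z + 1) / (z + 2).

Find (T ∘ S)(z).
(T ∘ S)(z) = T(S(z)) = ((-2)*S(z) + (2))/((-1)*S(z) + (3)). Multiply numerator and denominator by z + 2:
  numerator:   (-2)*(z + 1) + (2)*(z + 2) = 2
  denominator: (-1)*(z + 1) + (3)*(z + 2) = 2*z + 5
(T ∘ S)(z) = 2/(2*z + 5)

Final answer: 2/(2*z + 5)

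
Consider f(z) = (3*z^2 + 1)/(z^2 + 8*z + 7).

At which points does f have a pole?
The singularities of f are the zeros of the denominator. Factoring,
  z^2 + 8*z + 7 = (z + 7)*(z + 1)
so the candidates are z = -7, z = -1.

Check the numerator P(z) = 3*z^2 + 1 at each one:
  P(-7) = 148 ≠ 0, so z = -7 is a (simple) pole.
  P(-1) = 4 ≠ 0, so z = -1 is a (simple) pole.

Poles of f: {-7, -1}

Final answer: {-7, -1}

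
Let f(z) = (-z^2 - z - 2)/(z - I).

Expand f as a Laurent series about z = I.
Put w = z - (I), i.e. z = w + I. The denominator is w, so it suffices to rewrite the numerator in powers of w.

P(z) = -z^2 - z - 2
P(w + I) = -1 - I + (-1 - 2*I)*w - w^2

Dividing each term by w:
  f = (-1 - I)/w - 1 - 2*I - w

Substituting back w = z - I:
  f(z) = (-1 - I)/(z - I) - 1 - 2*I - (z - I)

The series is finite because the numerator is a polynomial; the negative powers form the principal part, and the coefficient of 1/(z - I) gives Res(f, I) = -1 - I.

Final answer: (-1 - I)/(z - I) - 1 - 2*I - (z - I)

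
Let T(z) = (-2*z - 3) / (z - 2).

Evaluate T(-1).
Substitute z = -1:
  numerator:   -2*(-1) - 3 = -1
  denominator: (-1) - 2 = -3
T(-1) = (-1)/(-3) = 1/3

Final answer: 1/3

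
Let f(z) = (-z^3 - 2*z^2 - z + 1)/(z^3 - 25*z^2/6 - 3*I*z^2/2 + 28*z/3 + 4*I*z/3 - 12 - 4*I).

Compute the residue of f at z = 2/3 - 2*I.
-10889/13980 - 744*I/1165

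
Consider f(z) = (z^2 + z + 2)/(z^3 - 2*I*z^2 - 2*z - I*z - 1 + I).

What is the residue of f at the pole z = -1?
Write f(z) = P(z)/Q(z) with P(z) = z^2 + z + 2 and Q(z) = z^3 - 2*I*z^2 - 2*z - I*z - 1 + I.
The denominator factors as Q(z) = (z - 1 - I)*(z - I)*(z + 1), so z = -1 is a simple zero of Q and P is analytic there; z = -1 is therefore a simple pole and
  Res(f, z₀) = P(z₀)/Q'(z₀).

Q'(z) = 3*z^2 - 4*I*z - 2 - I, so Q'(-1) = 1 + 3*I.
P(-1) = 2.

Res(f, -1) = (2)/(1 + 3*I) = 1/5 - 3*I/5

Final answer: 1/5 - 3*I/5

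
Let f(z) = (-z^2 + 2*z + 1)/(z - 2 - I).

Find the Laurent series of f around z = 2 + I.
Put w = z - (2 + I), i.e. z = w + 2 + I. The denominator is w, so it suffices to rewrite the numerator in powers of w.

P(z) = -z^2 + 2*z + 1
P(w + 2 + I) = 2 - 2*I + (-2 - 2*I)*w - w^2

Dividing each term by w:
  f = (2 - 2*I)/w - 2 - 2*I - w

Substituting back w = z - 2 - I:
  f(z) = (2 - 2*I)/(z - 2 - I) - 2 - 2*I - (z - 2 - I)

The series is finite because the numerator is a polynomial; the negative powers form the principal part, and the coefficient of 1/(z - 2 - I) gives Res(f, 2 + I) = 2 - 2*I.

Final answer: (2 - 2*I)/(z - 2 - I) - 2 - 2*I - (z - 2 - I)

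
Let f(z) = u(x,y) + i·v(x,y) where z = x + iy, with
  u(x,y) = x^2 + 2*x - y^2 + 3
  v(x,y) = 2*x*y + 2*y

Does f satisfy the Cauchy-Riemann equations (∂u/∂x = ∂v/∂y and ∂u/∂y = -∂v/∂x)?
∂u/∂x = 2*x + 2
∂v/∂y = 2*x + 2
∂u/∂y = -2*y
∂v/∂x = 2*y
∂u/∂x = ∂v/∂y and ∂u/∂y = -∂v/∂x hold identically; f is analytic.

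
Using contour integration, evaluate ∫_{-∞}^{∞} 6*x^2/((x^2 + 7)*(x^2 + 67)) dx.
pi*(-sqrt(7) + sqrt(67))/10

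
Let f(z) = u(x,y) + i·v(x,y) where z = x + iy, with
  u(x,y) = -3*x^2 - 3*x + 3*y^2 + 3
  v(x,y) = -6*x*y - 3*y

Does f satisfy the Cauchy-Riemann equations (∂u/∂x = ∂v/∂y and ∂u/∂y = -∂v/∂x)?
∂u/∂x = -6*x - 3
∂v/∂y = -6*x - 3
∂u/∂y = 6*y
∂v/∂x = -6*y
∂u/∂x = ∂v/∂y and ∂u/∂y = -∂v/∂x hold identically; f is analytic.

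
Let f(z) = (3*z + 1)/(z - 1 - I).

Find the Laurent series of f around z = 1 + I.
Put w = z - (1 + I), i.e. z = w + 1 + I. The denominator is w, so it suffices to rewrite the numerator in powers of w.

P(z) = 3*z + 1
P(w + 1 + I) = 4 + 3*I + 3*w

Dividing each term by w:
  f = (4 + 3*I)/w + 3

Substituting back w = z - 1 - I:
  f(z) = (4 + 3*I)/(z - 1 - I) + 3

The series is finite because the numerator is a polynomial; the negative powers form the principal part, and the coefficient of 1/(z - 1 - I) gives Res(f, 1 + I) = 4 + 3*I.

Final answer: (4 + 3*I)/(z - 1 - I) + 3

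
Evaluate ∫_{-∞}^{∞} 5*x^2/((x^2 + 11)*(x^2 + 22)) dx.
Let f(z) = 5*z^2/((z^2 + 11)*(z^2 + 22)). The denominator has no real zeros and deg Q - deg P = 2 ≥ 2, so the integral of f over the upper semicircle |z| = R tends to 0 as R → ∞. Closing the contour in the upper half-plane,
  ∫_{-∞}^{∞} f(x) dx = 2πi · Σ Res(f, z_k)  over the poles with Im z_k > 0.

Zeros of the denominator: z^2 + 11 = 0 gives z = ±sqrt(11)*I; z^2 + 22 = 0 gives z = ±sqrt(22)*I.
Upper half-plane: z = sqrt(11)*I, z = sqrt(22)*I (simple).

Each pole is a simple zero of Q(z) = z^4 + 33*z^2 + 242, so Res(f, z₀) = P(z₀)/Q'(z₀) with P(z) = 5*z^2, Q'(z) = 4*z^3 + 66*z:
  Res(f, sqrt(11)*I) = (-55)/(22*sqrt(11)*I) = 5*sqrt(11)*I/22
  Res(f, sqrt(22)*I) = (-110)/(-22*sqrt(22)*I) = -5*sqrt(22)*I/22

Sum of residues: 5*I*(-sqrt(22) + sqrt(11))/22
∫_{-∞}^{∞} f(x) dx = 2πi · (5*I*(-sqrt(22) + sqrt(11))/22) = 5*pi*(-sqrt(11) + sqrt(22))/11

Final answer: 5*pi*(-sqrt(11) + sqrt(22))/11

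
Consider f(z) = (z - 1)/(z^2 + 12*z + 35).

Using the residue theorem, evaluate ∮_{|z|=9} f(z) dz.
By the residue theorem, ∮_C f(z) dz = 2πi · (sum of the residues of f at the poles inside |z| = 9).

The denominator factors as (z + 7)*(z + 5), so the singularities of f are simple poles at z = -7, z = -5.
  |-7|² = 49 < 81 = 9², so this pole is inside the contour.
  |-5|² = 25 < 81 = 9², so this pole is inside the contour.

With P(z) = z - 1 and Q(z) = z^2 + 12*z + 35, each pole is simple, so Res(f, z₀) = P(z₀)/Q'(z₀) with Q'(z) = 2*z + 12.
  Res(f, -7) = P(-7)/Q'(-7) = (-8)/(-2) = 4
  Res(f, -5) = P(-5)/Q'(-5) = (-6)/(2) = -3

Sum of residues inside C: 1
∮_C f(z) dz = 2πi · (1) = 2*I*pi

Final answer: 2*I*pi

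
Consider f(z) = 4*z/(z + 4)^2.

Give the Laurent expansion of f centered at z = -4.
Put w = z - (-4), i.e. z = w - 4. The denominator is w^2, so it suffices to rewrite the numerator in powers of w.

P(z) = 4*z
P(w - 4) = -16 + 4*w

Dividing each term by w^2:
  f = -16/w^2 + 4/w

Substituting back w = z + 4:
  f(z) = -16/(z + 4)^2 + 4/(z + 4)

The series is finite because the numerator is a polynomial; the negative powers form the principal part, and the coefficient of 1/(z + 4) gives Res(f, -4) = 4.

Final answer: -16/(z + 4)^2 + 4/(z + 4)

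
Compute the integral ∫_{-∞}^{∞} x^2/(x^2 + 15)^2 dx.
Let f(z) = z^2/(z^2 + 15)^2. The denominator has no real zeros and deg Q - deg P = 2 ≥ 2, so the integral of f over the upper semicircle |z| = R tends to 0 as R → ∞. Closing the contour in the upper half-plane,
  ∫_{-∞}^{∞} f(x) dx = 2πi · Σ Res(f, z_k)  over the poles with Im z_k > 0.

Zeros of the denominator: z^2 + 15 = 0 gives z = ±sqrt(15)*I.
Upper half-plane: z = sqrt(15)*I (a pole of order 2).

Write f(z) = g(z)/(z - sqrt(15)*I)^2 with g(z) = z^2/(z + sqrt(15)*I)^2. For a double pole, Res(f, z₀) = g'(z₀):
  g'(z) = 2*sqrt(15)*I*z/(z + sqrt(15)*I)^3
  Res(f, sqrt(15)*I) = g'(sqrt(15)*I) = -sqrt(15)*I/60

∫_{-∞}^{∞} f(x) dx = 2πi · (-sqrt(15)*I/60) = sqrt(15)*pi/30

Final answer: sqrt(15)*pi/30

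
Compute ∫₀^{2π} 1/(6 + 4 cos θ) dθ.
Let J = ∫₀^{2π} dθ/(6 + 4 cos θ).
Put z = e^{iθ}: then cos θ = (z + 1/z)/2, dθ = dz/(iz), and z runs once counterclockwise around |z| = 1:
  J = ∮_{|z|=1} 1/(6 + 4*(z + 1/z)/2) · dz/(iz) = (2/i) ∮_{|z|=1} dz/(4*z^2 + 12*z + 4).
The roots of 4*z^2 + 12*z + 4 are z = (-6 ± sqrt(6^2 - 4^2))/4, with sqrt(20) = 2*sqrt(5); their product is 1, so only z₊ = -3/2 + sqrt(5)/2 lies inside the unit circle (z₋ = -3/2 - sqrt(5)/2 lies outside).
z₊ is a simple zero of q(z) = 4*z^2 + 12*z + 4, so Res(1/q, z₊) = 1/q'(z₊) with q'(z) = 8*z + 12; and q'(z₊) = 4*(z₊ - z₋) = 4*sqrt(5).
Therefore J = (2/i) · 2πi · 1/(4*sqrt(5)) = 2*pi/(2*sqrt(5)) = sqrt(5)*pi/5

Final answer: sqrt(5)*pi/5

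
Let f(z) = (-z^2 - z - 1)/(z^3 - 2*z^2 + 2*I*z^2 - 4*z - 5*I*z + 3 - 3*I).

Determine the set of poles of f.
{-1 - I, -I, 3}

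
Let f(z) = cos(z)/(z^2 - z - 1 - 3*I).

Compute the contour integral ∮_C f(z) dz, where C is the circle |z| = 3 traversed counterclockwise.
By the residue theorem, ∮_C f(z) dz = 2πi · (sum of the residues of f at the poles inside |z| = 3).

The denominator factors as (z - 2 - I)*(z + 1 + I), so the singularities of f are simple poles at z = 2 + I, z = -1 - I.
  |2 + I|² = 5 < 9 = 3², so this pole is inside the contour.
  |-1 - I|² = 2 < 9 = 3², so this pole is inside the contour.

With P(z) = cos(z) and Q(z) = z^2 - z - 1 - 3*I, each pole is simple, so Res(f, z₀) = P(z₀)/Q'(z₀) with Q'(z) = 2*z - 1.
  Res(f, 2 + I) = P(2 + I)/Q'(2 + I) = (cos(2 + I))/(3 + 2*I) = (3/13 - 2*I/13)*cos(2 + I)
  Res(f, -1 - I) = P(-1 - I)/Q'(-1 - I) = (cos(1 + I))/(-3 - 2*I) = (-3/13 + 2*I/13)*cos(1 + I)

Sum of residues inside C: (3/13 - 2*I/13)*cos(2 + I) + (-3/13 + 2*I/13)*cos(1 + I)
∮_C f(z) dz = 2πi · ((3/13 - 2*I/13)*cos(2 + I) + (-3/13 + 2*I/13)*cos(1 + I)) = pi*(4/13 + 6*I/13)*cos(2 + I) + pi*(-4/13 - 6*I/13)*cos(1 + I)

Final answer: pi*(4/13 + 6*I/13)*cos(2 + I) + pi*(-4/13 - 6*I/13)*cos(1 + I)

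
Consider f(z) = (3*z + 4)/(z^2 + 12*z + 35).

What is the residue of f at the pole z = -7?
Write f(z) = P(z)/Q(z) with P(z) = 3*z + 4 and Q(z) = z^2 + 12*z + 35.
The denominator factors as Q(z) = (z + 7)*(z + 5), so z = -7 is a simple zero of Q and P is analytic there; z = -7 is therefore a simple pole and
  Res(f, z₀) = P(z₀)/Q'(z₀).

Q'(z) = 2*z + 12, so Q'(-7) = -2.
P(-7) = -17.

Res(f, -7) = (-17)/(-2) = 17/2

Final answer: 17/2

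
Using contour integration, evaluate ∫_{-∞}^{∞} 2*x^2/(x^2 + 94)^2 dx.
sqrt(94)*pi/94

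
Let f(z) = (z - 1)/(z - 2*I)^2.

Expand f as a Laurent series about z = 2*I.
Put w = z - (2*I), i.e. z = w + 2*I. The denominator is w^2, so it suffices to rewrite the numerator in powers of w.

P(z) = z - 1
P(w + 2*I) = -1 + 2*I + w

Dividing each term by w^2:
  f = (-1 + 2*I)/w^2 + 1/w

Substituting back w = z - 2*I:
  f(z) = (-1 + 2*I)/(z - 2*I)^2 + 1/(z - 2*I)

The series is finite because the numerator is a polynomial; the negative powers form the principal part, and the coefficient of 1/(z - 2*I) gives Res(f, 2*I) = 1.

Final answer: (-1 + 2*I)/(z - 2*I)^2 + 1/(z - 2*I)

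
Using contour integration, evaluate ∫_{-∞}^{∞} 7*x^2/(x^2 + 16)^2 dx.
Let f(z) = 7*z^2/(z^2 + 16)^2. The denominator has no real zeros and deg Q - deg P = 2 ≥ 2, so the integral of f over the upper semicircle |z| = R tends to 0 as R → ∞. Closing the contour in the upper half-plane,
  ∫_{-∞}^{∞} f(x) dx = 2πi · Σ Res(f, z_k)  over the poles with Im z_k > 0.

Zeros of the denominator: z^2 + 16 = 0 gives z = ±4*I.
Upper half-plane: z = 4*I (a pole of order 2).

Write f(z) = g(z)/(z - 4*I)^2 with g(z) = 7*z^2/(z + 4*I)^2. For a double pole, Res(f, z₀) = g'(z₀):
  g'(z) = 56*I*z/(z + 4*I)^3
  Res(f, 4*I) = g'(4*I) = -7*I/16

∫_{-∞}^{∞} f(x) dx = 2πi · (-7*I/16) = 7*pi/8

Final answer: 7*pi/8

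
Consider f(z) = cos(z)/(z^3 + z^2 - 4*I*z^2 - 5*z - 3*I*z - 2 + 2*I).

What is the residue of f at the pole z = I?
I*cosh(1)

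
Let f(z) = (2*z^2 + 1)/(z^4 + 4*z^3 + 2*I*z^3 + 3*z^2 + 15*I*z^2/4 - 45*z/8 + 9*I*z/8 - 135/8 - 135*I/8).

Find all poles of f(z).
The singularities of f are the zeros of the denominator. Factoring,
  z^4 + 4*z^3 + 2*I*z^3 + 3*z^2 + 15*I*z^2/4 - 45*z/8 + 9*I*z/8 - 135/8 - 135*I/8 = (z + 3 + 3*I/2)*(z - 3/2)*(z + 1 + 2*I)*(z + 3/2 - 3*I/2)
so the candidates are z = -3 - 3*I/2, z = 3/2, z = -1 - 2*I, z = -3/2 + 3*I/2.

Check the numerator P(z) = 2*z^2 + 1 at each one:
  P(-3 - 3*I/2) = 29/2 + 18*I ≠ 0, so z = -3 - 3*I/2 is a (simple) pole.
  P(3/2) = 11/2 ≠ 0, so z = 3/2 is a (simple) pole.
  P(-1 - 2*I) = -5 + 8*I ≠ 0, so z = -1 - 2*I is a (simple) pole.
  P(-3/2 + 3*I/2) = 1 - 9*I ≠ 0, so z = -3/2 + 3*I/2 is a (simple) pole.

Poles of f: {-3 - 3*I/2, -3/2 + 3*I/2, -1 - 2*I, 3/2}

Final answer: {-3 - 3*I/2, -3/2 + 3*I/2, -1 - 2*I, 3/2}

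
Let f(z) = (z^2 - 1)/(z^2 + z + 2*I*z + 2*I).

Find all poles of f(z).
{-2*I}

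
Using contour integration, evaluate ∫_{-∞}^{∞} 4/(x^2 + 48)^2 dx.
Let f(z) = 4/(z^2 + 48)^2. The denominator has no real zeros and deg Q - deg P = 4 ≥ 2, so the integral of f over the upper semicircle |z| = R tends to 0 as R → ∞. Closing the contour in the upper half-plane,
  ∫_{-∞}^{∞} f(x) dx = 2πi · Σ Res(f, z_k)  over the poles with Im z_k > 0.

Zeros of the denominator: z^2 + 48 = 0 gives z = ±4*sqrt(3)*I.
Upper half-plane: z = 4*sqrt(3)*I (a pole of order 2).

Write f(z) = g(z)/(z - 4*sqrt(3)*I)^2 with g(z) = 4/(z + 4*sqrt(3)*I)^2. For a double pole, Res(f, z₀) = g'(z₀):
  g'(z) = -8/(z + 4*sqrt(3)*I)^3
  Res(f, 4*sqrt(3)*I) = g'(4*sqrt(3)*I) = -sqrt(3)*I/576

∫_{-∞}^{∞} f(x) dx = 2πi · (-sqrt(3)*I/576) = sqrt(3)*pi/288

Final answer: sqrt(3)*pi/288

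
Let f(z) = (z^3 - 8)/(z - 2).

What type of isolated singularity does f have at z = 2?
The numerator vanishes at z = 2 ((2)^3 = 8), so it is divisible by z - 2:
  z^3 - 8 = (z - 2)*(z^2 + 2*z + 4)
Hence for z ≠ 2, f(z) = z^2 + 2*z + 4, a polynomial, and lim_{z→2} f(z) = 12 is finite.
So the singularity is removable.

Final answer: removable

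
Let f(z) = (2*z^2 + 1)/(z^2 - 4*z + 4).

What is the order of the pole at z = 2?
Factor the denominator:
  z^2 - 4*z + 4 = (z - 2)^2

The numerator P(z) = 2*z^2 + 1 has P(2) = 9 ≠ 0, so no factor of (z - 2) cancels.
Near z = 2 we can therefore write f(z) = g(z)/(z - 2)^2 with g analytic at 2 and g(2) ≠ 0 (g is just the numerator).

Hence z = 2 is a pole of order 2.

Final answer: 2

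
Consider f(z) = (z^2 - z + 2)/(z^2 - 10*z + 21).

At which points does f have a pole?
{3, 7}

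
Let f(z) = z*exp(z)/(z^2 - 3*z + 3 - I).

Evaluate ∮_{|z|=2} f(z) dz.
pi*(-6/5 + 2*I/5)*exp(1 - I)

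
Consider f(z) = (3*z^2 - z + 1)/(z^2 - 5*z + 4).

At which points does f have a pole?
The singularities of f are the zeros of the denominator. Factoring,
  z^2 - 5*z + 4 = (z - 1)*(z - 4)
so the candidates are z = 1, z = 4.

Check the numerator P(z) = 3*z^2 - z + 1 at each one:
  P(1) = 3 ≠ 0, so z = 1 is a (simple) pole.
  P(4) = 45 ≠ 0, so z = 4 is a (simple) pole.

Poles of f: {1, 4}

Final answer: {1, 4}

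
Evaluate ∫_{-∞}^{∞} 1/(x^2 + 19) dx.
Let f(z) = 1/(z^2 + 19). The denominator has no real zeros and deg Q - deg P = 2 ≥ 2, so the integral of f over the upper semicircle |z| = R tends to 0 as R → ∞. Closing the contour in the upper half-plane,
  ∫_{-∞}^{∞} f(x) dx = 2πi · Σ Res(f, z_k)  over the poles with Im z_k > 0.

Zeros of the denominator: z^2 + 19 = 0 gives z = ±sqrt(19)*I.
Upper half-plane: z = sqrt(19)*I (simple).

Each pole is a simple zero of Q(z) = z^2 + 19, so Res(f, z₀) = P(z₀)/Q'(z₀) with P(z) = 1, Q'(z) = 2*z:
  Res(f, sqrt(19)*I) = (1)/(2*sqrt(19)*I) = -sqrt(19)*I/38

∫_{-∞}^{∞} f(x) dx = 2πi · (-sqrt(19)*I/38) = sqrt(19)*pi/19

Final answer: sqrt(19)*pi/19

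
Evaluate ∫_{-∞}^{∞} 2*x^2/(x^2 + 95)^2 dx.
sqrt(95)*pi/95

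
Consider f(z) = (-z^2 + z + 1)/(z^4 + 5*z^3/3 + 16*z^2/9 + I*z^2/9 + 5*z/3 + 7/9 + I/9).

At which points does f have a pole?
The singularities of f are the zeros of the denominator. Factoring,
  z^4 + 5*z^3/3 + 16*z^2/9 + I*z^2/9 + 5*z/3 + 7/9 + I/9 = (z + I)*(z + 2/3 + I/3)*(z - I)*(z + 1 - I/3)
so the candidates are z = -I, z = -2/3 - I/3, z = I, z = -1 + I/3.

Check the numerator P(z) = -z^2 + z + 1 at each one:
  P(-I) = 2 - I ≠ 0, so z = -I is a (simple) pole.
  P(-2/3 - I/3) = -7*I/9 ≠ 0, so z = -2/3 - I/3 is a (simple) pole.
  P(I) = 2 + I ≠ 0, so z = I is a (simple) pole.
  P(-1 + I/3) = -8/9 + I ≠ 0, so z = -1 + I/3 is a (simple) pole.

Poles of f: {-1 + I/3, -2/3 - I/3, -I, I}

Final answer: {-1 + I/3, -2/3 - I/3, -I, I}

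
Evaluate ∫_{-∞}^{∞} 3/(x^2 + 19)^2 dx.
3*sqrt(19)*pi/722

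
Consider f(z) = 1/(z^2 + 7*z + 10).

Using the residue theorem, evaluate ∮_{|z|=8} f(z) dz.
0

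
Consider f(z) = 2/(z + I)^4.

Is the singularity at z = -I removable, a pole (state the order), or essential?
pole of order 4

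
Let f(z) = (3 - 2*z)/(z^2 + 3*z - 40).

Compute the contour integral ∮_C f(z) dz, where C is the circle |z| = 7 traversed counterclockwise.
By the residue theorem, ∮_C f(z) dz = 2πi · (sum of the residues of f at the poles inside |z| = 7).

The denominator factors as (z + 8)*(z - 5), so the singularities of f are simple poles at z = -8, z = 5.
  |-8|² = 64 > 49 = 7², so this pole is outside the contour.
  |5|² = 25 < 49 = 7², so this pole is inside the contour.

With P(z) = 3 - 2*z and Q(z) = z^2 + 3*z - 40, each pole is simple, so Res(f, z₀) = P(z₀)/Q'(z₀) with Q'(z) = 2*z + 3.
  Res(f, 5) = P(5)/Q'(5) = (-7)/(13) = -7/13

∮_C f(z) dz = 2πi · (-7/13) = -14*I*pi/13

Final answer: -14*I*pi/13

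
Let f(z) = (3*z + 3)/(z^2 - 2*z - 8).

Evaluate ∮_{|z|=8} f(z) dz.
By the residue theorem, ∮_C f(z) dz = 2πi · (sum of the residues of f at the poles inside |z| = 8).

The denominator factors as (z + 2)*(z - 4), so the singularities of f are simple poles at z = -2, z = 4.
  |-2|² = 4 < 64 = 8², so this pole is inside the contour.
  |4|² = 16 < 64 = 8², so this pole is inside the contour.

With P(z) = 3*z + 3 and Q(z) = z^2 - 2*z - 8, each pole is simple, so Res(f, z₀) = P(z₀)/Q'(z₀) with Q'(z) = 2*z - 2.
  Res(f, -2) = P(-2)/Q'(-2) = (-3)/(-6) = 1/2
  Res(f, 4) = P(4)/Q'(4) = (15)/(6) = 5/2

Sum of residues inside C: 3
∮_C f(z) dz = 2πi · (3) = 6*I*pi

Final answer: 6*I*pi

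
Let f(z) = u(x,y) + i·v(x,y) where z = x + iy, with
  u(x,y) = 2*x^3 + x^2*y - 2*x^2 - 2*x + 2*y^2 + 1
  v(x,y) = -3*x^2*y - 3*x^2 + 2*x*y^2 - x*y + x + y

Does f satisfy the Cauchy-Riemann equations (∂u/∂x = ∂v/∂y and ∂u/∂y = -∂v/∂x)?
∂u/∂x = 6*x^2 + 2*x*y - 4*x - 2
∂v/∂y = -3*x^2 + 4*x*y - x + 1
∂u/∂y = x^2 + 4*y
∂v/∂x = -6*x*y - 6*x + 2*y^2 - y + 1
∂u/∂x ≠ ∂v/∂y and ∂u/∂y ≠ -∂v/∂x; the Cauchy-Riemann equations are not satisfied, so f is not analytic.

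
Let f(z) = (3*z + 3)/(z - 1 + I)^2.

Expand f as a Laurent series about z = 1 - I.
Put w = z - (1 - I), i.e. z = w + 1 - I. The denominator is w^2, so it suffices to rewrite the numerator in powers of w.

P(z) = 3*z + 3
P(w + 1 - I) = 6 - 3*I + 3*w

Dividing each term by w^2:
  f = (6 - 3*I)/w^2 + 3/w

Substituting back w = z - 1 + I:
  f(z) = (6 - 3*I)/(z - 1 + I)^2 + 3/(z - 1 + I)

The series is finite because the numerator is a polynomial; the negative powers form the principal part, and the coefficient of 1/(z - 1 + I) gives Res(f, 1 - I) = 3.

Final answer: (6 - 3*I)/(z - 1 + I)^2 + 3/(z - 1 + I)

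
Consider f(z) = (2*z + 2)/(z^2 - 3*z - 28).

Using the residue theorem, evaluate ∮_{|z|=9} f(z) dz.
4*I*pi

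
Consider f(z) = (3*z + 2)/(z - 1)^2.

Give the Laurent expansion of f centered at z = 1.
Put w = z - (1), i.e. z = w + 1. The denominator is w^2, so it suffices to rewrite the numerator in powers of w.

P(z) = 3*z + 2
P(w + 1) = 5 + 3*w

Dividing each term by w^2:
  f = 5/w^2 + 3/w

Substituting back w = z - 1:
  f(z) = 5/(z - 1)^2 + 3/(z - 1)

The series is finite because the numerator is a polynomial; the negative powers form the principal part, and the coefficient of 1/(z - 1) gives Res(f, 1) = 3.

Final answer: 5/(z - 1)^2 + 3/(z - 1)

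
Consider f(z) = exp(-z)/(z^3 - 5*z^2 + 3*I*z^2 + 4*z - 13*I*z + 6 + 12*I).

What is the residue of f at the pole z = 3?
Write f(z) = P(z)/Q(z) with P(z) = exp(-z) and Q(z) = z^3 - 5*z^2 + 3*I*z^2 + 4*z - 13*I*z + 6 + 12*I.
The denominator factors as Q(z) = (z - 3)*(z - 2 + I)*(z + 2*I), so z = 3 is a simple zero of Q and P is analytic there; z = 3 is therefore a simple pole and
  Res(f, z₀) = P(z₀)/Q'(z₀).

Q'(z) = 3*z^2 - 10*z + 6*I*z + 4 - 13*I, so Q'(3) = 1 + 5*I.
P(3) = exp(-3).

Res(f, 3) = (exp(-3))/(1 + 5*I) = (1/26 - 5*I/26)*exp(-3)

Final answer: (1/26 - 5*I/26)*exp(-3)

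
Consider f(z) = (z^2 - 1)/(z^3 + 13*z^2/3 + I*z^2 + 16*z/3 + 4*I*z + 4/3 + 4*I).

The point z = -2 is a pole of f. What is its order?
2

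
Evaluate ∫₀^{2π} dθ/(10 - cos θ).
Call the integral J. The integrand is 2π-periodic and we integrate over a full period, so shifting θ does not change the value (θ → θ + π flips the sign of the trig term). Hence
  J = ∫₀^{2π} dθ/(10 + cos θ).
Put z = e^{iθ}: then cos θ = (z + 1/z)/2, dθ = dz/(iz), and z runs once counterclockwise around |z| = 1:
  J = ∮_{|z|=1} 1/(10 + (z + 1/z)/2) · dz/(iz) = (2/i) ∮_{|z|=1} dz/(z^2 + 20*z + 1).
The roots of z^2 + 20*z + 1 are z = (-10 ± sqrt(10^2 - 1^2)), with sqrt(99) = 3*sqrt(11); their product is 1, so only z₊ = -10 + 3*sqrt(11) lies inside the unit circle (z₋ = -10 - 3*sqrt(11) lies outside).
z₊ is a simple zero of q(z) = z^2 + 20*z + 1, so Res(1/q, z₊) = 1/q'(z₊) with q'(z) = 2*z + 20; and q'(z₊) = (z₊ - z₋) = 6*sqrt(11).
Therefore J = (2/i) · 2πi · 1/(6*sqrt(11)) = 2*pi/(3*sqrt(11)) = 2*sqrt(11)*pi/33

Final answer: 2*sqrt(11)*pi/33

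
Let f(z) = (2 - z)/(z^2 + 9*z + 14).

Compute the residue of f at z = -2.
Write f(z) = P(z)/Q(z) with P(z) = 2 - z and Q(z) = z^2 + 9*z + 14.
The denominator factors as Q(z) = (z + 2)*(z + 7), so z = -2 is a simple zero of Q and P is analytic there; z = -2 is therefore a simple pole and
  Res(f, z₀) = P(z₀)/Q'(z₀).

Q'(z) = 2*z + 9, so Q'(-2) = 5.
P(-2) = 4.

Res(f, -2) = (4)/(5) = 4/5

Final answer: 4/5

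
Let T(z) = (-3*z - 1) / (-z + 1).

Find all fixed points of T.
T(z) = z means -3*z - 1 = z*(-z + 1), i.e.
  -z^2 + 4*z + 1 = 0.
Discriminant: (4)^2 - 4*(-1)*(1) = 20, so the roots are real.
  z = (-4 ± sqrt(20))/(2*(-1))
Fixed points: {2 - sqrt(5), 2 + sqrt(5)}

Final answer: {2 - sqrt(5), 2 + sqrt(5)}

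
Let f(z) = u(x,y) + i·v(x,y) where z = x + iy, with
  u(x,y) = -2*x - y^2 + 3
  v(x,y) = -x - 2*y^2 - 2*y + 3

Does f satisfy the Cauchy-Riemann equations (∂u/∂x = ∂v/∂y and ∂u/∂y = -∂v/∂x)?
∂u/∂x = -2
∂v/∂y = -4*y - 2
∂u/∂y = -2*y
∂v/∂x = -1
∂u/∂x ≠ ∂v/∂y and ∂u/∂y ≠ -∂v/∂x; the Cauchy-Riemann equations are not satisfied, so f is not analytic.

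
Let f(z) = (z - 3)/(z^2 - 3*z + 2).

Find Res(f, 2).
Write f(z) = P(z)/Q(z) with P(z) = z - 3 and Q(z) = z^2 - 3*z + 2.
The denominator factors as Q(z) = (z - 1)*(z - 2), so z = 2 is a simple zero of Q and P is analytic there; z = 2 is therefore a simple pole and
  Res(f, z₀) = P(z₀)/Q'(z₀).

Q'(z) = 2*z - 3, so Q'(2) = 1.
P(2) = -1.

Res(f, 2) = (-1)/(1) = -1

Final answer: -1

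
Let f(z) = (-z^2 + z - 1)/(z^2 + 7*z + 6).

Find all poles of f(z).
The singularities of f are the zeros of the denominator. Factoring,
  z^2 + 7*z + 6 = (z + 1)*(z + 6)
so the candidates are z = -1, z = -6.

Check the numerator P(z) = -z^2 + z - 1 at each one:
  P(-1) = -3 ≠ 0, so z = -1 is a (simple) pole.
  P(-6) = -43 ≠ 0, so z = -6 is a (simple) pole.

Poles of f: {-6, -1}

Final answer: {-6, -1}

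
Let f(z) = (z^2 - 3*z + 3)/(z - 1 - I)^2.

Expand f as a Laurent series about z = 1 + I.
Put w = z - (1 + I), i.e. z = w + 1 + I. The denominator is w^2, so it suffices to rewrite the numerator in powers of w.

P(z) = z^2 - 3*z + 3
P(w + 1 + I) = -I + (-1 + 2*I)*w + w^2

Dividing each term by w^2:
  f = -I/w^2 + (-1 + 2*I)/w + 1

Substituting back w = z - 1 - I:
  f(z) = -I/(z - 1 - I)^2 + (-1 + 2*I)/(z - 1 - I) + 1

The series is finite because the numerator is a polynomial; the negative powers form the principal part, and the coefficient of 1/(z - 1 - I) gives Res(f, 1 + I) = -1 + 2*I.

Final answer: -I/(z - 1 - I)^2 + (-1 + 2*I)/(z - 1 - I) + 1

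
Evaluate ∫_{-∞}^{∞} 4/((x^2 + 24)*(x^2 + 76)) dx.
pi*(-6*sqrt(19) + 19*sqrt(6))/2964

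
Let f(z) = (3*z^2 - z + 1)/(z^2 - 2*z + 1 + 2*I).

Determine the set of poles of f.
{I, 2 - I}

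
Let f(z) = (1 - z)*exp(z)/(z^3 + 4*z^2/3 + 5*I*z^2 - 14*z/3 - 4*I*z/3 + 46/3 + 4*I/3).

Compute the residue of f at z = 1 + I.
(-39/1000 + 27*I/1000)*exp(1 + I)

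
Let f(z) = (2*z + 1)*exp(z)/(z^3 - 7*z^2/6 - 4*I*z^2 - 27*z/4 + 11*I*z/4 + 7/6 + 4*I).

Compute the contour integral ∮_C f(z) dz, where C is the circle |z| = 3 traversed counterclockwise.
pi*(-648/1025 + 1896*I/1025)*exp(2 + 3*I/2) + pi*(-36/25 - 108*I/25)*exp(-1/2 + 3*I/2) + pi*(2124/1025 + 2532*I/1025)*exp(-1/3 + I)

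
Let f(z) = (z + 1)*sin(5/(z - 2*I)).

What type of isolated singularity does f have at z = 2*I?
essential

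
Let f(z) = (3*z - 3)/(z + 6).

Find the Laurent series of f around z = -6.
Put w = z - (-6), i.e. z = w - 6. The denominator is w, so it suffices to rewrite the numerator in powers of w.

P(z) = 3*z - 3
P(w - 6) = -21 + 3*w

Dividing each term by w:
  f = -21/w + 3

Substituting back w = z + 6:
  f(z) = -21/(z + 6) + 3

The series is finite because the numerator is a polynomial; the negative powers form the principal part, and the coefficient of 1/(z + 6) gives Res(f, -6) = -21.

Final answer: -21/(z + 6) + 3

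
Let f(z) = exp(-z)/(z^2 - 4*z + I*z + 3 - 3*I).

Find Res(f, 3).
Write f(z) = P(z)/Q(z) with P(z) = exp(-z) and Q(z) = z^2 - 4*z + I*z + 3 - 3*I.
The denominator factors as Q(z) = (z - 3)*(z - 1 + I), so z = 3 is a simple zero of Q and P is analytic there; z = 3 is therefore a simple pole and
  Res(f, z₀) = P(z₀)/Q'(z₀).

Q'(z) = 2*z - 4 + I, so Q'(3) = 2 + I.
P(3) = exp(-3).

Res(f, 3) = (exp(-3))/(2 + I) = (2/5 - I/5)*exp(-3)

Final answer: (2/5 - I/5)*exp(-3)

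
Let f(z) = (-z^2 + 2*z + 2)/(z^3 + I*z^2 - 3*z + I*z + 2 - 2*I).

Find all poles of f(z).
{-2, 1 - I, 1}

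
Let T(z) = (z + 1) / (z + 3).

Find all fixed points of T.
T(z) = z means z + 1 = z*(z + 3), i.e.
  z^2 + 2*z - 1 = 0.
Discriminant: (2)^2 - 4*(1)*(-1) = 8, so the roots are real.
  z = (-2 ± sqrt(8))/(2*(1))
Fixed points: {-sqrt(2) - 1, -1 + sqrt(2)}

Final answer: {-sqrt(2) - 1, -1 + sqrt(2)}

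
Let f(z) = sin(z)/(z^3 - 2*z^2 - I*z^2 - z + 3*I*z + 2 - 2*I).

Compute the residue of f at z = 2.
(3/10 + I/10)*sin(2)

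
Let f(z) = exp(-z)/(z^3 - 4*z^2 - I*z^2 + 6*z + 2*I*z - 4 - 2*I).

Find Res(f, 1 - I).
Write f(z) = P(z)/Q(z) with P(z) = exp(-z) and Q(z) = z^3 - 4*z^2 - I*z^2 + 6*z + 2*I*z - 4 - 2*I.
The denominator factors as Q(z) = (z - 1 - I)*(z - 1 + I)*(z - 2 - I), so z = 1 - I is a simple zero of Q and P is analytic there; z = 1 - I is therefore a simple pole and
  Res(f, z₀) = P(z₀)/Q'(z₀).

Q'(z) = 3*z^2 - 8*z - 2*I*z + 6 + 2*I, so Q'(1 - I) = -4 + 2*I.
P(1 - I) = exp(-1 + I).

Res(f, 1 - I) = (exp(-1 + I))/(-4 + 2*I) = (-1/5 - I/10)*exp(-1 + I)

Final answer: (-1/5 - I/10)*exp(-1 + I)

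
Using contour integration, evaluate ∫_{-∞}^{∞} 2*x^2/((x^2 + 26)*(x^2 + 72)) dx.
Let f(z) = 2*z^2/((z^2 + 26)*(z^2 + 72)). The denominator has no real zeros and deg Q - deg P = 2 ≥ 2, so the integral of f over the upper semicircle |z| = R tends to 0 as R → ∞. Closing the contour in the upper half-plane,
  ∫_{-∞}^{∞} f(x) dx = 2πi · Σ Res(f, z_k)  over the poles with Im z_k > 0.

Zeros of the denominator: z^2 + 72 = 0 gives z = ±6*sqrt(2)*I; z^2 + 26 = 0 gives z = ±sqrt(26)*I.
Upper half-plane: z = 6*sqrt(2)*I, z = sqrt(26)*I (simple).

Each pole is a simple zero of Q(z) = z^4 + 98*z^2 + 1872, so Res(f, z₀) = P(z₀)/Q'(z₀) with P(z) = 2*z^2, Q'(z) = 4*z^3 + 196*z:
  Res(f, 6*sqrt(2)*I) = (-144)/(-552*sqrt(2)*I) = -3*sqrt(2)*I/23
  Res(f, sqrt(26)*I) = (-52)/(92*sqrt(26)*I) = sqrt(26)*I/46

Sum of residues: I*(-6*sqrt(2) + sqrt(26))/46
∫_{-∞}^{∞} f(x) dx = 2πi · (I*(-6*sqrt(2) + sqrt(26))/46) = pi*(-sqrt(26) + 6*sqrt(2))/23

Final answer: pi*(-sqrt(26) + 6*sqrt(2))/23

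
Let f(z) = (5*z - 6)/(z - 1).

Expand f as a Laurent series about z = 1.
Put w = z - (1), i.e. z = w + 1. The denominator is w, so it suffices to rewrite the numerator in powers of w.

P(z) = 5*z - 6
P(w + 1) = -1 + 5*w

Dividing each term by w:
  f = -1/w + 5

Substituting back w = z - 1:
  f(z) = -1/(z - 1) + 5

The series is finite because the numerator is a polynomial; the negative powers form the principal part, and the coefficient of 1/(z - 1) gives Res(f, 1) = -1.

Final answer: -1/(z - 1) + 5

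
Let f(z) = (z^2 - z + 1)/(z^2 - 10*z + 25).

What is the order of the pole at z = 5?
Factor the denominator:
  z^2 - 10*z + 25 = (z - 5)^2

The numerator P(z) = z^2 - z + 1 has P(5) = 21 ≠ 0, so no factor of (z - 5) cancels.
Near z = 5 we can therefore write f(z) = g(z)/(z - 5)^2 with g analytic at 5 and g(5) ≠ 0 (g is just the numerator).

Hence z = 5 is a pole of order 2.

Final answer: 2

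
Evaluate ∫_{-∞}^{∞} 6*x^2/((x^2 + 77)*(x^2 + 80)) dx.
Let f(z) = 6*z^2/((z^2 + 77)*(z^2 + 80)). The denominator has no real zeros and deg Q - deg P = 2 ≥ 2, so the integral of f over the upper semicircle |z| = R tends to 0 as R → ∞. Closing the contour in the upper half-plane,
  ∫_{-∞}^{∞} f(x) dx = 2πi · Σ Res(f, z_k)  over the poles with Im z_k > 0.

Zeros of the denominator: z^2 + 77 = 0 gives z = ±sqrt(77)*I; z^2 + 80 = 0 gives z = ±4*sqrt(5)*I.
Upper half-plane: z = 4*sqrt(5)*I, z = sqrt(77)*I (simple).

Each pole is a simple zero of Q(z) = z^4 + 157*z^2 + 6160, so Res(f, z₀) = P(z₀)/Q'(z₀) with P(z) = 6*z^2, Q'(z) = 4*z^3 + 314*z:
  Res(f, 4*sqrt(5)*I) = (-480)/(-24*sqrt(5)*I) = -4*sqrt(5)*I
  Res(f, sqrt(77)*I) = (-462)/(6*sqrt(77)*I) = sqrt(77)*I

Sum of residues: I*(-4*sqrt(5) + sqrt(77))
∫_{-∞}^{∞} f(x) dx = 2πi · (I*(-4*sqrt(5) + sqrt(77))) = 2*pi*(-sqrt(77) + 4*sqrt(5))

Final answer: 2*pi*(-sqrt(77) + 4*sqrt(5))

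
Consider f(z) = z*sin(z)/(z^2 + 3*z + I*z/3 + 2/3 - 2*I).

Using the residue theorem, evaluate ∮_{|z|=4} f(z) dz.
By the residue theorem, ∮_C f(z) dz = 2πi · (sum of the residues of f at the poles inside |z| = 4).

The denominator factors as (z + 3 + I)*(z - 2*I/3), so the singularities of f are simple poles at z = -3 - I, z = 2*I/3.
  |-3 - I|² = 10 < 16 = 4², so this pole is inside the contour.
  |2*I/3|² = 4/9 < 16 = 4², so this pole is inside the contour.

With P(z) = z*sin(z) and Q(z) = z^2 + 3*z + I*z/3 + 2/3 - 2*I, each pole is simple, so Res(f, z₀) = P(z₀)/Q'(z₀) with Q'(z) = 2*z + 3 + I/3.
  Res(f, -3 - I) = P(-3 - I)/Q'(-3 - I) = ((3 + I)*sin(3 + I))/(-3 - 5*I/3) = (-48/53 + 9*I/53)*sin(3 + I)
  Res(f, 2*I/3) = P(2*I/3)/Q'(2*I/3) = (-2*sinh(2/3)/3)/(3 + 5*I/3) = (-9/53 + 5*I/53)*sinh(2/3)

Sum of residues inside C: (-9/53 + 5*I/53)*sinh(2/3) + (-48/53 + 9*I/53)*sin(3 + I)
∮_C f(z) dz = 2πi · ((-9/53 + 5*I/53)*sinh(2/3) + (-48/53 + 9*I/53)*sin(3 + I)) = pi*(-10/53 - 18*I/53)*sinh(2/3) + pi*(-18/53 - 96*I/53)*sin(3 + I)

Final answer: pi*(-10/53 - 18*I/53)*sinh(2/3) + pi*(-18/53 - 96*I/53)*sin(3 + I)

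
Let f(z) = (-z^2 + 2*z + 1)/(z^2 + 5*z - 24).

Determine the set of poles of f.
The singularities of f are the zeros of the denominator. Factoring,
  z^2 + 5*z - 24 = (z - 3)*(z + 8)
so the candidates are z = 3, z = -8.

Check the numerator P(z) = -z^2 + 2*z + 1 at each one:
  P(3) = -2 ≠ 0, so z = 3 is a (simple) pole.
  P(-8) = -79 ≠ 0, so z = -8 is a (simple) pole.

Poles of f: {-8, 3}

Final answer: {-8, 3}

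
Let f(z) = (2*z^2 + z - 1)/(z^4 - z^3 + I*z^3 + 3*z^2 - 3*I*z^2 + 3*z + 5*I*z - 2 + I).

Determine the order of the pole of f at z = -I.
Factor the denominator:
  z^4 - z^3 + I*z^3 + 3*z^2 - 3*I*z^2 + 3*z + 5*I*z - 2 + I = (z + I)^3*(z - 1 - 2*I)

The numerator P(z) = 2*z^2 + z - 1 has P(-I) = -3 - I ≠ 0, so no factor of (z + I) cancels.
Near z = -I we can therefore write f(z) = g(z)/(z + I)^3 with g analytic at -I and g(-I) ≠ 0 (g is the numerator divided by the remaining denominator factors).

Hence z = -I is a pole of order 3.

Final answer: 3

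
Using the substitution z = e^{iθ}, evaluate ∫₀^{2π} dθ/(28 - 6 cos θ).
sqrt(187)*pi/187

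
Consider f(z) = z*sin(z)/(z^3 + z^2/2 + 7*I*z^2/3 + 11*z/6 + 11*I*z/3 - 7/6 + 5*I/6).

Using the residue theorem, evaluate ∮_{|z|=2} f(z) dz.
By the residue theorem, ∮_C f(z) dz = 2πi · (sum of the residues of f at the poles inside |z| = 2).

The denominator factors as (z + I/3)*(z - 1/2 + 3*I)*(z + 1 - I), so the singularities of f are simple poles at z = -I/3, z = 1/2 - 3*I, z = -1 + I.
  |-I/3|² = 1/9 < 4 = 2², so this pole is inside the contour.
  |1/2 - 3*I|² = 37/4 > 4 = 2², so this pole is outside the contour.
  |-1 + I|² = 2 < 4 = 2², so this pole is inside the contour.

With P(z) = z*sin(z) and Q(z) = z^3 + z^2/2 + 7*I*z^2/3 + 11*z/6 + 11*I*z/3 - 7/6 + 5*I/6, each pole is simple, so Res(f, z₀) = P(z₀)/Q'(z₀) with Q'(z) = 3*z^2 + z + 14*I*z/3 + 11/6 + 11*I/3.
  Res(f, -I/3) = P(-I/3)/Q'(-I/3) = (-sinh(1/3)/3)/(55/18 + 10*I/3) = (-66/1325 + 72*I/1325)*sinh(1/3)
  Res(f, -1 + I) = P(-1 + I)/Q'(-1 + I) = ((1 - I)*sin(1 - I))/(-23/6 - 6*I) = (78/1825 + 354*I/1825)*sin(1 - I)

Sum of residues inside C: (-66/1325 + 72*I/1325)*sinh(1/3) + (78/1825 + 354*I/1825)*sin(1 - I)
∮_C f(z) dz = 2πi · ((-66/1325 + 72*I/1325)*sinh(1/3) + (78/1825 + 354*I/1825)*sin(1 - I)) = pi*(-144/1325 - 132*I/1325)*sinh(1/3) + pi*(-708/1825 + 156*I/1825)*sin(1 - I)

Final answer: pi*(-144/1325 - 132*I/1325)*sinh(1/3) + pi*(-708/1825 + 156*I/1825)*sin(1 - I)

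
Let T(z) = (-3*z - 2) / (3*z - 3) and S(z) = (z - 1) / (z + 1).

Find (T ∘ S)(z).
(5*z - 1)/6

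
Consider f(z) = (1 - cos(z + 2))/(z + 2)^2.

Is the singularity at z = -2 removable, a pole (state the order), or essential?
Let u = z + 2. The argument of cos is z + 2 = u, so
  f = (1 - cos(u))/u^2 = ((u)^2/2 - (u)^4/24 + ...)/u^2 = 1/2 - (1/24)*u^2 + ...
The Laurent expansion about u = 0 has no negative powers; equivalently lim_{z→-2} f(z) = 1/2 exists and is finite.
So the singularity is removable.

Final answer: removable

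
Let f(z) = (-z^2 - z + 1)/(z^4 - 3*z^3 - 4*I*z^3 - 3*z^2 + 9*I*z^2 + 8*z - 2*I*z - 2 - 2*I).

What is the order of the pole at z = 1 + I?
3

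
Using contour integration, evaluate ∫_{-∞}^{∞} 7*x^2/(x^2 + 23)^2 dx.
7*sqrt(23)*pi/46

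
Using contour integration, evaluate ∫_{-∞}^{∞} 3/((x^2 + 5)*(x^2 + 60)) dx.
pi*(-sqrt(15) + 6*sqrt(5))/550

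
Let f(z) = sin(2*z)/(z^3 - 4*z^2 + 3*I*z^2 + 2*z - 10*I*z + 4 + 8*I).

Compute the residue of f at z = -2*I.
Write f(z) = P(z)/Q(z) with P(z) = sin(2*z) and Q(z) = z^3 - 4*z^2 + 3*I*z^2 + 2*z - 10*I*z + 4 + 8*I.
The denominator factors as Q(z) = (z + 2*I)*(z - 2)*(z - 2 + I), so z = -2*I is a simple zero of Q and P is analytic there; z = -2*I is therefore a simple pole and
  Res(f, z₀) = P(z₀)/Q'(z₀).

Q'(z) = 3*z^2 - 8*z + 6*I*z + 2 - 10*I, so Q'(-2*I) = 2 + 6*I.
P(-2*I) = -I*sinh(4).

Res(f, -2*I) = (-I*sinh(4))/(2 + 6*I) = (-3/20 - I/20)*sinh(4)

Final answer: (-3/20 - I/20)*sinh(4)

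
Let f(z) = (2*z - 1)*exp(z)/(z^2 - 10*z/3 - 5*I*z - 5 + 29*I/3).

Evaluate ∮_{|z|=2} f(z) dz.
By the residue theorem, ∮_C f(z) dz = 2πi · (sum of the residues of f at the poles inside |z| = 2).

The denominator factors as (z - 1/3 - 3*I)*(z - 3 - 2*I), so the singularities of f are simple poles at z = 1/3 + 3*I, z = 3 + 2*I.
  |1/3 + 3*I|² = 82/9 > 4 = 2², so this pole is outside the contour.
  |3 + 2*I|² = 13 > 4 = 2², so this pole is outside the contour.

No pole lies inside the contour, so f is analytic on and inside C and the integral is 0 (Cauchy's theorem).

Final answer: 0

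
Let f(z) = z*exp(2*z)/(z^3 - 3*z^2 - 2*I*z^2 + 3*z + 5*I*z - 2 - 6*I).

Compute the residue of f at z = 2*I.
Write f(z) = P(z)/Q(z) with P(z) = z*exp(2*z) and Q(z) = z^3 - 3*z^2 - 2*I*z^2 + 3*z + 5*I*z - 2 - 6*I.
The denominator factors as Q(z) = (z - 2*I)*(z - 1 + I)*(z - 2 - I), so z = 2*I is a simple zero of Q and P is analytic there; z = 2*I is therefore a simple pole and
  Res(f, z₀) = P(z₀)/Q'(z₀).

Q'(z) = 3*z^2 - 6*z - 4*I*z + 3 + 5*I, so Q'(2*I) = -1 - 7*I.
P(2*I) = 2*I*exp(4*I).

Res(f, 2*I) = (2*I*exp(4*I))/(-1 - 7*I) = (-7/25 - I/25)*exp(4*I)

Final answer: (-7/25 - I/25)*exp(4*I)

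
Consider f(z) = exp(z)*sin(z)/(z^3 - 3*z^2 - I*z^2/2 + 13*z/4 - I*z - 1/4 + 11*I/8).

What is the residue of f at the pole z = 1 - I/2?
Write f(z) = P(z)/Q(z) with P(z) = exp(z)*sin(z) and Q(z) = z^3 - 3*z^2 - I*z^2/2 + 13*z/4 - I*z - 1/4 + 11*I/8.
The denominator factors as Q(z) = (z + I/2)*(z - 1 + I/2)*(z - 2 - 3*I/2), so z = 1 - I/2 is a simple zero of Q and P is analytic there; z = 1 - I/2 is therefore a simple pole and
  Res(f, z₀) = P(z₀)/Q'(z₀).

Q'(z) = 3*z^2 - 6*z - I*z + 13/4 - I, so Q'(1 - I/2) = -1 - 2*I.
P(1 - I/2) = exp(1 - I/2)*sin(1 - I/2).

Res(f, 1 - I/2) = (exp(1 - I/2)*sin(1 - I/2))/(-1 - 2*I) = (-1/5 + 2*I/5)*exp(1 - I/2)*sin(1 - I/2)

Final answer: (-1/5 + 2*I/5)*exp(1 - I/2)*sin(1 - I/2)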